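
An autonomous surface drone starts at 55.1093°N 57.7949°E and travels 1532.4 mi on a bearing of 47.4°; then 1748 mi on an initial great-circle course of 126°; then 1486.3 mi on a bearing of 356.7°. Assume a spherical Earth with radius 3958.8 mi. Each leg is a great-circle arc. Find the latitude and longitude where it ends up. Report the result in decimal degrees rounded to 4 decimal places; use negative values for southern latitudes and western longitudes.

Apply the spherical direct solution leg by leg, carrying full precision between legs.
Leg 1: from (55.1093°, 57.7949°), δ = 1532.4/3958.8 = 0.387087 rad, θ = 47.4° → φ = 64.9198°, λ = 98.7549°.
Leg 2: from (64.9198°, 98.7549°), δ = 1748/3958.8 = 0.441548 rad, θ = 126° → φ = 45.4285°, λ = 128.2683°.
Leg 3: from (45.4285°, 128.2683°), δ = 1486.3/3958.8 = 0.375442 rad, θ = 356.7° → φ = 66.8774°, λ = 125.1871°.

latitude 66.8774°, longitude 125.1871°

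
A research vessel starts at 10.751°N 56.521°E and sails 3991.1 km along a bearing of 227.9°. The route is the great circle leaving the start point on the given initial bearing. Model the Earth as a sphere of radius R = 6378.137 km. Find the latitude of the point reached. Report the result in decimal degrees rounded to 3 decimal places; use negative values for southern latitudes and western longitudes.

δ = 3991.1/6378.137 = 0.625747 rad (35.8527°).
Start latitude φ₁ = 0.187640 rad; initial bearing θ = 3.977605 rad.
Applying the spherical law of cosines for sides, sin φ₂ = sin φ₁ cos δ + cos φ₁ sin δ cos θ = -0.234582, so φ₂ = -13.567°.
For the longitude increment, Δλ = atan2( sin θ sin δ cos φ₁, cos δ − sin φ₁ sin φ₂ ) = atan2(-0.426949, 0.854285) = -26.555°.
λ₂ = λ₁ + Δλ = 29.966°.

latitude -13.567°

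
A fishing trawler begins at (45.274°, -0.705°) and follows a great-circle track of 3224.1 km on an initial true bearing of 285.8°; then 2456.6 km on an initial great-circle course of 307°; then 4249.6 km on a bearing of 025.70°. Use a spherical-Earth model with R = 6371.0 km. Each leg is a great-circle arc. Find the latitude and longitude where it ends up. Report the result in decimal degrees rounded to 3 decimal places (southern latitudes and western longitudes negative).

latitude 74.431°, longitude 17.502°

Apply the spherical direct solution leg by leg, carrying full precision between legs.
Leg 1: from (45.274°, -0.705°), δ = 3224.1/6371 = 0.506059 rad, θ = 285.8° → φ = 45.587°, λ = -42.501°.
Leg 2: from (45.587°, -42.501°), δ = 2456.6/6371 = 0.385591 rad, θ = 307° → φ = 55.111°, λ = -74.178°.
Leg 3: from (55.111°, -74.178°), δ = 4249.6/6371 = 0.667022 rad, θ = 25.7° → φ = 74.431°, λ = 17.502°.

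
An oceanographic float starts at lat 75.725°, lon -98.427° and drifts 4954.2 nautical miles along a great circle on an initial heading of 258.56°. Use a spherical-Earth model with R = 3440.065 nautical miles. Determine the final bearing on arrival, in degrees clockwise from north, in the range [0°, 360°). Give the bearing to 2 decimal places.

Central angle δ = d/R = 1.440147 rad.
Start latitude φ₁ = 1.321651 rad; initial bearing θ = 4.512723 rad.
Destination latitude: φ₂ = arcsin( sin φ₁ cos δ + cos φ₁ sin δ cos θ ) = arcsin(0.077766) = 4.460°.
Then Δλ = atan2(-0.239618, 0.054913) = -1.345516 rad, from sin θ sin δ cos φ₁ over cos δ − sin φ₁ sin φ₂.
Hence λ₂ = -98.427° + -77.092° = -175.519°.
The forward bearing on arrival equals the back-azimuth from the destination plus 180°.
Back-azimuth from P₂ (4.46°, -175.52°) to P₁ (75.72°, -98.43°), with Δλ' = λ₁ − λ₂ = 77.09°: atan2( sin Δλ' cos φ₁ , cos φ₂ sin φ₁ − sin φ₂ cos φ₁ cos Δλ' ) = 14.03°.
Final bearing = (14.03° + 180°) mod 360° = 194.03°.

final bearing 194.03°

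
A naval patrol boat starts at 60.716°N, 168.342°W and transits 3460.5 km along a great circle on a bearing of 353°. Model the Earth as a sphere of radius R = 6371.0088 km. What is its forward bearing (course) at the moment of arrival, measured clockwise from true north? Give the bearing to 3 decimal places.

final bearing 239.455°

Central angle δ = d/R = 0.543164 rad.
Converting: φ₁ = 1.059694 rad, θ = 6.161012 rad.
Destination latitude: φ₂ = arcsin( sin φ₁ cos δ + cos φ₁ sin δ cos θ ) = arcsin(0.997602) = 86.031°.
Δλ = atan2( sin θ sin δ cos φ₁ , cos δ − sin φ₁ sin φ₂ ) = atan2(-0.030810, -0.014036) = -1.998277 rad = -114.493°.
λ₂ = -168.342° + -114.493° = -282.835°, normalized to (−180°, 180°] → 77.165°.
The forward bearing on arrival equals the back-azimuth from the destination plus 180°.
Back-azimuth from P₂ (86.031°, 77.165°) to P₁ (60.716°, -168.342°), with Δλ' = λ₁ − λ₂ = -245.507°: atan2( sin Δλ' cos φ₁ , cos φ₂ sin φ₁ − sin φ₂ cos φ₁ cos Δλ' ) = 59.455°.
Final bearing = (59.455° + 180°) mod 360° = 239.455°.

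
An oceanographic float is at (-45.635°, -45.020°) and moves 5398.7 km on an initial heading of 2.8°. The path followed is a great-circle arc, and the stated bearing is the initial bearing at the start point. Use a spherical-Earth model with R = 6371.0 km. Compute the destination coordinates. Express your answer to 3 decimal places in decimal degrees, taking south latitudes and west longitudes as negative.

The arc subtends δ = 5398.7/6371 = 0.847387 rad at the centre.
Converting: φ₁ = -0.796481 rad, θ = 0.048869 rad.
sin φ₂ = sin φ₁ cos δ + cos φ₁ sin δ cos θ = (-0.714900)(0.661944) + (0.699227)(0.749553)(0.998806) = 0.050258
φ₂ = asin(0.050258) = 0.050279 rad = 2.881°.
For the longitude increment, Δλ = atan2( sin θ sin δ cos φ₁, cos δ − sin φ₁ sin φ₂ ) = atan2(0.025603, 0.697874) = 2.101°.
λ₂ = λ₁ + Δλ = -42.919°.

latitude 2.881°, longitude -42.919°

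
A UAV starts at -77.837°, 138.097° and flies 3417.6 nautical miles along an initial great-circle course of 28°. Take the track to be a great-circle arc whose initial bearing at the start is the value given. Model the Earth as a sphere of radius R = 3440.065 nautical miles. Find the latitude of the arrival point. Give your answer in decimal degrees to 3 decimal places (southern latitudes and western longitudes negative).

δ = 3417.6/3440.065 = 0.993470 rad (56.9216°).
With φ₁ = -77.837° = -1.358512 rad and θ = 28° = 0.488692 rad:
sin φ₂ = sin φ₁ cos δ + cos φ₁ sin δ cos θ = (-0.977552)(0.545786) + (0.210694)(0.837925)(0.882948) = -0.377654
φ₂ = asin(-0.377654) = -0.387261 rad = -22.188°.
Δλ = atan2( sin θ sin δ cos φ₁ , cos δ − sin φ₁ sin φ₂ ) = atan2(0.082883, 0.176610) = 0.438788 rad = 25.141°.
Hence λ₂ = 138.097° + 25.141° = 163.238°.

latitude -22.188°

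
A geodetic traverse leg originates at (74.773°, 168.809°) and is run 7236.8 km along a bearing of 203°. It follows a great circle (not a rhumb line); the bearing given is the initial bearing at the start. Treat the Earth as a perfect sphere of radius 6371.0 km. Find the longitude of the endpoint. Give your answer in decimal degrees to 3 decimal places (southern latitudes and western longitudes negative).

δ = 7236.8/6371 = 1.135897 rad (65.0821°).
With φ₁ = 74.773° = 1.305035 rad and θ = 203° = 3.543018 rad:
Applying the spherical law of cosines for sides, sin φ₂ = sin φ₁ cos δ + cos φ₁ sin δ cos θ = 0.187268, so φ₂ = 10.793°.
Δλ = atan2( sin θ sin δ cos φ₁ , cos δ − sin φ₁ sin φ₂ ) = atan2(-0.093070, 0.240625) = -0.369062 rad = -21.146°.
λ₂ = 168.809° + -21.146° = 147.663°.

longitude 147.663°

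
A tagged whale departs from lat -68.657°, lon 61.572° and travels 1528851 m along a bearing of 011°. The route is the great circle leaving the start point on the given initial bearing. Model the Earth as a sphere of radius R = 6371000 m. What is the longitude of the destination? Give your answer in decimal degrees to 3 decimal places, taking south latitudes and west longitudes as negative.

Central angle δ = d/R = 0.239970 rad.
Start latitude φ₁ = -1.198291 rad; initial bearing θ = 0.191986 rad.
Applying the spherical law of cosines for sides, sin φ₂ = sin φ₁ cos δ + cos φ₁ sin δ cos θ = -0.819816, so φ₂ = -55.066°.
Then Δλ = atan2(0.016505, 0.207753) = 0.079280 rad, from sin θ sin δ cos φ₁ over cos δ − sin φ₁ sin φ₂.
Hence λ₂ = 61.572° + 4.542° = 66.114°.

longitude 66.114°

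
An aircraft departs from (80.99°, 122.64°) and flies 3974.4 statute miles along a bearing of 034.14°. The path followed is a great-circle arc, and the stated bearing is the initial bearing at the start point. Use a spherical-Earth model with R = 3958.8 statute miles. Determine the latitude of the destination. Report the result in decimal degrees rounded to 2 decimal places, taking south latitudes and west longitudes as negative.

latitude 39.77°

Angular distance δ = d/R = 3974.4 / 3958.8 = 1.003941 rad.
Start latitude φ₁ = 1.413542 rad; initial bearing θ = 0.595855 rad.
Applying the spherical law of cosines for sides, sin φ₂ = sin φ₁ cos δ + cos φ₁ sin δ cos θ = 0.639702, so φ₂ = 39.77°.
Δλ = atan2( sin θ sin δ cos φ₁ , cos δ − sin φ₁ sin φ₂ ) = atan2(0.074144, -0.094826) = 2.477992 rad = 141.98°.
λ₂ = 122.64° + 141.98° = 264.62°, normalized to (−180°, 180°] → -95.38°.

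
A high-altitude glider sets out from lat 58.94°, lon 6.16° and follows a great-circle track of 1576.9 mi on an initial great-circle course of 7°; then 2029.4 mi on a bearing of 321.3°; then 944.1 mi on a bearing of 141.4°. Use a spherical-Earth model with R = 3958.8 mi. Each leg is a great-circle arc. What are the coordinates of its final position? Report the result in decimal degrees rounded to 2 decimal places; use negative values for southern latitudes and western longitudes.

latitude 55.22°, longitude -89.49°

Apply the spherical direct solution leg by leg, carrying full precision between legs.
Leg 1: from (58.94°, 6.16°), δ = 1576.9/3958.8 = 0.398328 rad, θ = 7° → φ = 81.19°, λ = 24.13°.
Leg 2: from (81.19°, 24.13°), δ = 2029.4/3958.8 = 0.512630 rad, θ = 321.3° → φ = 66.90°, λ = -104.46°.
Leg 3: from (66.90°, -104.46°), δ = 944.1/3958.8 = 0.238481 rad, θ = 141.4° → φ = 55.22°, λ = -89.49°.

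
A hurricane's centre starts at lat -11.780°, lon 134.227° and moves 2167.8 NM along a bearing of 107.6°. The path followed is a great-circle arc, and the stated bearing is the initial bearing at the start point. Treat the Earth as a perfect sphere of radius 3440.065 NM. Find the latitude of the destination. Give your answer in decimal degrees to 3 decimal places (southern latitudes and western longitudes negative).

The arc subtends δ = 2167.8/3440.065 = 0.630163 rad at the centre.
Start latitude φ₁ = -0.205600 rad; initial bearing θ = 1.877974 rad.
Destination latitude: φ₂ = arcsin( sin φ₁ cos δ + cos φ₁ sin δ cos θ ) = arcsin(-0.339369) = -19.838°.
Δλ = atan2( sin θ sin δ cos φ₁ , cos δ − sin φ₁ sin φ₂ ) = atan2(0.549862, 0.738648) = 0.639919 rad = 36.665°.
λ₂ = 134.227° + 36.665° = 170.892°.

latitude -19.838°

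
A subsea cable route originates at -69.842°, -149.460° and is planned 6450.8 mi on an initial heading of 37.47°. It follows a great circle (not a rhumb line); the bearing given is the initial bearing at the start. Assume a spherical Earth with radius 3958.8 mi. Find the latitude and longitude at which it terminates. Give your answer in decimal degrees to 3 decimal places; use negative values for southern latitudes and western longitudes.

latitude 19.153°, longitude -109.453°

Central angle δ = d/R = 1.629484 rad.
Converting: φ₁ = -1.218973 rad, θ = 0.653975 rad.
Applying the spherical law of cosines for sides, sin φ₂ = sin φ₁ cos δ + cos φ₁ sin δ cos θ = 0.328097, so φ₂ = 19.153°.
For the longitude increment, Δλ = atan2( sin θ sin δ cos φ₁, cos δ − sin φ₁ sin φ₂ ) = atan2(0.209281, 0.249346) = 40.007°.
Hence λ₂ = -149.460° + 40.007° = -109.453°.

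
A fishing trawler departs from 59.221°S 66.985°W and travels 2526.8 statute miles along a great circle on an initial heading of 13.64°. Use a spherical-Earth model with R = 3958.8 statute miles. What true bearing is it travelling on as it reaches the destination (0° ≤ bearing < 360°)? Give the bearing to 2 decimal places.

final bearing 7.54°

Angular distance δ = d/R = 2526.8 / 3958.8 = 0.638274 rad.
Converting: φ₁ = -1.033601 rad, θ = 0.238063 rad.
Destination latitude: φ₂ = arcsin( sin φ₁ cos δ + cos φ₁ sin δ cos θ ) = arcsin(-0.393709) = -23.185°.
Then Δλ = atan2(0.071900, 0.464871) = 0.153451 rad, from sin θ sin δ cos φ₁ over cos δ − sin φ₁ sin φ₂.
λ₂ = -66.985° + 8.792° = -58.193°.
The forward bearing on arrival equals the back-azimuth from the destination plus 180°.
Back-azimuth from P₂ (-23.19°, -58.19°) to P₁ (-59.22°, -66.98°), with Δλ' = λ₁ − λ₂ = -8.79°: atan2( sin Δλ' cos φ₁ , cos φ₂ sin φ₁ − sin φ₂ cos φ₁ cos Δλ' ) = 187.54°.
Final bearing = (187.54° + 180°) mod 360° = 7.54°.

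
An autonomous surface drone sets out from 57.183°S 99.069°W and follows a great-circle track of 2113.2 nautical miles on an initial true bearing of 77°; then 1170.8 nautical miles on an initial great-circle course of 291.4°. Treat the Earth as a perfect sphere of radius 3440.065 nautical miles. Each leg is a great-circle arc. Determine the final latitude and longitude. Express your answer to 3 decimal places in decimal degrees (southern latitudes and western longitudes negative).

Apply the spherical direct solution leg by leg, carrying full precision between legs.
Leg 1: from (-57.183°, -99.069°), δ = 2113.2/3440.065 = 0.614291 rad, θ = 77° → φ = -38.061°, λ = -53.567°.
Leg 2: from (-38.061°, -53.567°), δ = 1170.8/3440.065 = 0.340342 rad, θ = 291.4° → φ = -29.028°, λ = -74.387°.

latitude -29.028°, longitude -74.387°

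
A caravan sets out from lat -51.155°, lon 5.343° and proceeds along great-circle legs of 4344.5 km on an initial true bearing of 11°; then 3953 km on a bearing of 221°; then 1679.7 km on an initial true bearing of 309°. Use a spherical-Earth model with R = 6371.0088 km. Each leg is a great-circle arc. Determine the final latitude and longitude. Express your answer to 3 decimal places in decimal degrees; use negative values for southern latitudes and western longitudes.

latitude -26.942°, longitude -29.325°

Apply the spherical direct solution leg by leg, carrying full precision between legs.
Leg 1: from (-51.155°, 5.343°), δ = 4344.5/6371.0088 = 0.681917 rad, θ = 11° → φ = -12.510°, λ = 12.419°.
Leg 2: from (-12.510°, 12.419°), δ = 3953/6371.0088 = 0.620467 rad, θ = 221° → φ = -37.201°, λ = -16.194°.
Leg 3: from (-37.201°, -16.194°), δ = 1679.7/6371.0088 = 0.263647 rad, θ = 309° → φ = -26.942°, λ = -29.325°.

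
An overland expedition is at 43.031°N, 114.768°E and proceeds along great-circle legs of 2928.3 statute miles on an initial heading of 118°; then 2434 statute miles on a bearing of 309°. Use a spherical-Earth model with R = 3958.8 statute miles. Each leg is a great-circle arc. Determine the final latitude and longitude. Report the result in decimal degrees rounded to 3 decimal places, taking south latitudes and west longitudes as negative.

Apply the spherical direct solution leg by leg, carrying full precision between legs.
Leg 1: from (43.031°, 114.768°), δ = 2928.3/3958.8 = 0.739694 rad, θ = 118° → φ = 15.828°, λ = 152.983°.
Leg 2: from (15.828°, 152.983°), δ = 2434/3958.8 = 0.614833 rad, θ = 309° → φ = 34.893°, λ = 119.854°.

latitude 34.893°, longitude 119.854°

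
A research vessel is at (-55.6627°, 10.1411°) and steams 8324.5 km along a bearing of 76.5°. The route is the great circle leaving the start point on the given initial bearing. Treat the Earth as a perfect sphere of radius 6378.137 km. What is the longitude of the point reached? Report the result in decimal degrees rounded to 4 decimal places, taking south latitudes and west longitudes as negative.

Angular distance δ = d/R = 8324.5 / 6378.137 = 1.305162 rad.
Converting: φ₁ = -0.971497 rad, θ = 1.335177 rad.
sin φ₂ = sin φ₁ cos δ + cos φ₁ sin δ cos θ = (-0.825731)(0.262522) + (0.564064)(0.964926)(0.233445) = -0.089713
φ₂ = asin(-0.089713) = -0.089834 rad = -5.1471°.
Δλ = atan2( sin θ sin δ cos φ₁ , cos δ − sin φ₁ sin φ₂ ) = atan2(0.529241, 0.188443) = 1.228731 rad = 70.4011°.
Hence λ₂ = 10.1411° + 70.4011° = 80.5422°.

longitude 80.5422°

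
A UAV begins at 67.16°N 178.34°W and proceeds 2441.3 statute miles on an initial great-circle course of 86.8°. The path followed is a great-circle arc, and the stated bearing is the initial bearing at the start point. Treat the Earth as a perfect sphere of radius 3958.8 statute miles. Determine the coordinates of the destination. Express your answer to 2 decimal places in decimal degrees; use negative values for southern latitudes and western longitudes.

δ = 2441.3/3958.8 = 0.616677 rad (35.3330°).
Start latitude φ₁ = 1.172163 rad; initial bearing θ = 1.514946 rad.
Destination latitude: φ₂ = arcsin( sin φ₁ cos δ + cos φ₁ sin δ cos θ ) = arcsin(0.764371) = 49.85°.
Then Δλ = atan2(0.224133, 0.111367) = 1.109649 rad, from sin θ sin δ cos φ₁ over cos δ − sin φ₁ sin φ₂.
λ₂ = -178.34° + 63.58° = -114.76°.

latitude 49.85°, longitude -114.76°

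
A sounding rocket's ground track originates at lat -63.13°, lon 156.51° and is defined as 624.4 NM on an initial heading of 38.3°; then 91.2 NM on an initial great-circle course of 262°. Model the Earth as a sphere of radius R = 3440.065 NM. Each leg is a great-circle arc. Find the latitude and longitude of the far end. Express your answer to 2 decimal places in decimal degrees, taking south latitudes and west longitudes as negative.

Apply the spherical direct solution leg by leg, carrying full precision between legs.
Leg 1: from (-63.13°, 156.51°), δ = 624.4/3440.065 = 0.181508 rad, θ = 38.3° → φ = -54.42°, λ = 167.60°.
Leg 2: from (-54.42°, 167.60°), δ = 91.2/3440.065 = 0.026511 rad, θ = 262° → φ = -54.61°, λ = 165.00°.

latitude -54.61°, longitude 165.00°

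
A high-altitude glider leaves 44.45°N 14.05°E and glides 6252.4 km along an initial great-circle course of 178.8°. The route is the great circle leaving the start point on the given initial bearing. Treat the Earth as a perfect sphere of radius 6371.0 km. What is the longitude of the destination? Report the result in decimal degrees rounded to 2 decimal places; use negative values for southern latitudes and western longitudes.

The arc subtends δ = 6252.4/6371 = 0.981384 rad at the centre.
Converting: φ₁ = 0.775799 rad, θ = 3.120649 rad.
sin φ₂ = sin φ₁ cos δ + cos φ₁ sin δ cos θ = (0.700287)(0.555872) + (0.713862)(0.831268)(-0.999781) = -0.204010
φ₂ = asin(-0.204010) = -0.205453 rad = -11.77°.
For the longitude increment, Δλ = atan2( sin θ sin δ cos φ₁, cos δ − sin φ₁ sin φ₂ ) = atan2(0.012427, 0.698738) = 1.02°.
Hence λ₂ = 14.05° + 1.02° = 15.07°.

longitude 15.07°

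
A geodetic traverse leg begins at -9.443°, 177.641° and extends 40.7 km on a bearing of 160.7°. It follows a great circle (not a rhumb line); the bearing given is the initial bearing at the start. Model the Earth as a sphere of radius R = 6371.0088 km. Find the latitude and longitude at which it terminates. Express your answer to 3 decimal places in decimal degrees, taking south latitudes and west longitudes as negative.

Central angle δ = d/R = 0.006388 rad.
Start latitude φ₁ = -0.164811 rad; initial bearing θ = 2.804744 rad.
sin φ₂ = sin φ₁ cos δ + cos φ₁ sin δ cos θ = (-0.164066)(0.999980) + (0.986449)(0.006388)(-0.943801) = -0.170011
φ₂ = asin(-0.170011) = -0.170840 rad = -9.788°.
Then Δλ = atan2(0.002083, 0.972087) = 0.002143 rad, from sin θ sin δ cos φ₁ over cos δ − sin φ₁ sin φ₂.
λ₂ = 177.641° + 0.123° = 177.764°.

latitude -9.788°, longitude 177.764°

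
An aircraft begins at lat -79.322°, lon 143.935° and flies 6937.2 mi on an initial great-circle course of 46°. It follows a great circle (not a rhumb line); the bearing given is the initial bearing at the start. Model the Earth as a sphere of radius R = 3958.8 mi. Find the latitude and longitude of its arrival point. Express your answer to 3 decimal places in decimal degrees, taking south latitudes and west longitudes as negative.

δ = 6937.2/3958.8 = 1.752349 rad (100.4022°).
Converting: φ₁ = -1.384430 rad, θ = 0.802851 rad.
Destination latitude: φ₂ = arcsin( sin φ₁ cos δ + cos φ₁ sin δ cos θ ) = arcsin(0.304028) = 17.700°.
Then Δλ = atan2(0.131095, 0.118206) = 0.837053 rad, from sin θ sin δ cos φ₁ over cos δ − sin φ₁ sin φ₂.
λ₂ = 143.935° + 47.960° = 191.895°, normalized to (−180°, 180°] → -168.105°.

latitude 17.700°, longitude -168.105°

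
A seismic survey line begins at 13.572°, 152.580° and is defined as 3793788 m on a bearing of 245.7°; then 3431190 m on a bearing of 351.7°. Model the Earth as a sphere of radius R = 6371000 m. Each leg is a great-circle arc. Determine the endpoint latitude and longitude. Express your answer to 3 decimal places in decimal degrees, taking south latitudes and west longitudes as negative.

Apply the spherical direct solution leg by leg, carrying full precision between legs.
Leg 1: from (13.572°, 152.580°), δ = 3793788/6371000 = 0.595478 rad, θ = 245.7° → φ = -1.725°, λ = 121.820°.
Leg 2: from (-1.725°, 121.820°), δ = 3431190/6371000 = 0.538564 rad, θ = 351.7° → φ = 28.781°, λ = 116.974°.

latitude 28.781°, longitude 116.974°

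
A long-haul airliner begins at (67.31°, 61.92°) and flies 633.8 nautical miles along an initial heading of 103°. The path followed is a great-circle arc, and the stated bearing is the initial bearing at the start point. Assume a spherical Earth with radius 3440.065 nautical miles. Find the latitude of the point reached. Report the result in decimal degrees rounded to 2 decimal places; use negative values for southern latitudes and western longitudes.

Central angle δ = d/R = 0.184241 rad.
Start latitude φ₁ = 1.174781 rad; initial bearing θ = 1.797689 rad.
sin φ₂ = sin φ₁ cos δ + cos φ₁ sin δ cos θ = (0.922605)(0.983076) + (0.385745)(0.183200)(-0.224951) = 0.891094
φ₂ = asin(0.891094) = 1.099750 rad = 63.01°.
Then Δλ = atan2(0.068857, 0.160948) = 0.404261 rad, from sin θ sin δ cos φ₁ over cos δ − sin φ₁ sin φ₂.
λ₂ = 61.92° + 23.16° = 85.08°.

latitude 63.01°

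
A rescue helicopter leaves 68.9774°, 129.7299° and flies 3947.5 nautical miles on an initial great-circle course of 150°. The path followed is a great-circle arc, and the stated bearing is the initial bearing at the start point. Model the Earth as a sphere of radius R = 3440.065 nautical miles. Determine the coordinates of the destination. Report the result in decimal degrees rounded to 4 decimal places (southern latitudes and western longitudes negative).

latitude 5.7487°, longitude 156.9994°

δ = 3947.5/3440.065 = 1.147507 rad (65.7473°).
Converting: φ₁ = 1.203883 rad, θ = 2.617994 rad.
Applying the spherical law of cosines for sides, sin φ₂ = sin φ₁ cos δ + cos φ₁ sin δ cos θ = 0.100165, so φ₂ = 5.7487°.
Then Δλ = atan2(0.163538, 0.317263) = 0.475942 rad, from sin θ sin δ cos φ₁ over cos δ − sin φ₁ sin φ₂.
Hence λ₂ = 129.7299° + 27.2695° = 156.9994°.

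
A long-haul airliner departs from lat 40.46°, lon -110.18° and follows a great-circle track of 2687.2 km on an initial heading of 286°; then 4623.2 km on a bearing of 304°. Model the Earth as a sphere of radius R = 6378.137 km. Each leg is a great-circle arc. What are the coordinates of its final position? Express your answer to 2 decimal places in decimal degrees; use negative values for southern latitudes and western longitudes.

Apply the spherical direct solution leg by leg, carrying full precision between legs.
Leg 1: from (40.46°, -110.18°), δ = 2687.2/6378.137 = 0.421314 rad, θ = 286° → φ = 42.68°, λ = -142.51°.
Leg 2: from (42.68°, -142.51°), δ = 4623.2/6378.137 = 0.724851 rad, θ = 304° → φ = 51.27°, λ = 156.03°.

latitude 51.27°, longitude 156.03°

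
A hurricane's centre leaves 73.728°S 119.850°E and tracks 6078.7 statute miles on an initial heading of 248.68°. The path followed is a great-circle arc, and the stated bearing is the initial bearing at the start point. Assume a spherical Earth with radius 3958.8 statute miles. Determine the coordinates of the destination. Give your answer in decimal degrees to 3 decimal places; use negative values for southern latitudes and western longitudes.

Central angle δ = d/R = 1.535491 rad.
Converting: φ₁ = -1.286796 rad, θ = 4.340285 rad.
sin φ₂ = sin φ₁ cos δ + cos φ₁ sin δ cos θ = (-0.959942)(0.035298) + (0.280198)(0.999377)(-0.363576) = -0.135694
φ₂ = asin(-0.135694) = -0.136114 rad = -7.799°.
Then Δλ = atan2(-0.260859, -0.094960) = -1.919913 rad, from sin θ sin δ cos φ₁ over cos δ − sin φ₁ sin φ₂.
Hence λ₂ = 119.850° + -110.003° = 9.847°.

latitude -7.799°, longitude 9.847°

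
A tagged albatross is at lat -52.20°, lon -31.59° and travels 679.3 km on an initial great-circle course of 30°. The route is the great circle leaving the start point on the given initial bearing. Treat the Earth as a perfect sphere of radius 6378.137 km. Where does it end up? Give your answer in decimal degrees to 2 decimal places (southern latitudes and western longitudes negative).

Central angle δ = d/R = 0.106504 rad.
Start latitude φ₁ = -0.911062 rad; initial bearing θ = 0.523599 rad.
Destination latitude: φ₂ = arcsin( sin φ₁ cos δ + cos φ₁ sin δ cos θ ) = arcsin(-0.729253) = -46.82°.
Then Δλ = atan2(0.032577, 0.418111) = 0.077758 rad, from sin θ sin δ cos φ₁ over cos δ − sin φ₁ sin φ₂.
Hence λ₂ = -31.59° + 4.46° = -27.13°.

latitude -46.82°, longitude -27.13°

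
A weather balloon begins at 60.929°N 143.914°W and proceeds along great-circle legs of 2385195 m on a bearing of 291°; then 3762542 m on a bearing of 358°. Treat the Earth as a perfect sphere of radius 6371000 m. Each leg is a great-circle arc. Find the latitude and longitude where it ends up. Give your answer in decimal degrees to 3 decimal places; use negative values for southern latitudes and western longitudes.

latitude 84.758°, longitude 3.054°

Apply the spherical direct solution leg by leg, carrying full precision between legs.
Leg 1: from (60.929°, -143.914°), δ = 2385195/6371000 = 0.374383 rad, θ = 291° → φ = 61.301°, λ = 170.772°.
Leg 2: from (61.301°, 170.772°), δ = 3762542/6371000 = 0.590573 rad, θ = 358° → φ = 84.758°, λ = 3.054°.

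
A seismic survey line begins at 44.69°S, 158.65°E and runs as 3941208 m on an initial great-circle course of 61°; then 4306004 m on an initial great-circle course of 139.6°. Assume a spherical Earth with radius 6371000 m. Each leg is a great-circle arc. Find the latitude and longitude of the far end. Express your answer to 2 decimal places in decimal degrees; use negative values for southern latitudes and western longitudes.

latitude -47.14°, longitude -131.62°

Apply the spherical direct solution leg by leg, carrying full precision between legs.
Leg 1: from (-44.69°, 158.65°), δ = 3941208/6371000 = 0.618617 rad, θ = 61° → φ = -21.91°, λ = -168.21°.
Leg 2: from (-21.91°, -168.21°), δ = 4306004/6371000 = 0.675876 rad, θ = 139.6° → φ = -47.14°, λ = -131.62°.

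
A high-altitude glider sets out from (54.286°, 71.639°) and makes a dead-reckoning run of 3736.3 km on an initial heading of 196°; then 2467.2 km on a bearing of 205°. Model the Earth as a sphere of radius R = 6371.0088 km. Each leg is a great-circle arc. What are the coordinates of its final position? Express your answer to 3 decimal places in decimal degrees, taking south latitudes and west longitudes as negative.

Apply the spherical direct solution leg by leg, carrying full precision between legs.
Leg 1: from (54.286°, 71.639°), δ = 3736.3/6371.0088 = 0.586453 rad, θ = 196° → φ = 21.453°, λ = 62.206°.
Leg 2: from (21.453°, 62.206°), δ = 2467.2/6371.0088 = 0.387254 rad, θ = 205° → φ = 1.152°, λ = 53.020°.

latitude 1.152°, longitude 53.020°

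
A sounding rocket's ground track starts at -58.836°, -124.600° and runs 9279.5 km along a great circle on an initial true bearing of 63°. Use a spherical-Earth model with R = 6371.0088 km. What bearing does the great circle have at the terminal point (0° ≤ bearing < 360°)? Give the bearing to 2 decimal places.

final bearing 27.74°

Central angle δ = d/R = 1.456520 rad.
Start latitude φ₁ = -1.026882 rad; initial bearing θ = 1.099557 rad.
sin φ₂ = sin φ₁ cos δ + cos φ₁ sin δ cos θ = (-0.855690)(0.114028) + (0.517489)(0.993478)(0.453990) = 0.135830
φ₂ = asin(0.135830) = 0.136252 rad = 7.807°.
For the longitude increment, Δλ = atan2( sin θ sin δ cos φ₁, cos δ − sin φ₁ sin φ₂ ) = atan2(0.458079, 0.230257) = 63.313°.
Hence λ₂ = -124.600° + 63.313° = -61.287°.
The forward bearing on arrival equals the back-azimuth from the destination plus 180°.
Back-azimuth from P₂ (7.81°, -61.29°) to P₁ (-58.84°, -124.60°), with Δλ' = λ₁ − λ₂ = -63.31°: atan2( sin Δλ' cos φ₁ , cos φ₂ sin φ₁ − sin φ₂ cos φ₁ cos Δλ' ) = 207.74°.
Final bearing = (207.74° + 180°) mod 360° = 27.74°.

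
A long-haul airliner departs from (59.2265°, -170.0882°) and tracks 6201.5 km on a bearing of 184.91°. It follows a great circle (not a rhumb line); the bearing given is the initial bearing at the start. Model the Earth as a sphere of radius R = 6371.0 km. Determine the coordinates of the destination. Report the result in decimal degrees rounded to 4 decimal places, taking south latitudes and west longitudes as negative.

latitude 3.5442°, longitude -174.1540°

δ = 6201.5/6371 = 0.973395 rad (55.7714°).
Converting: φ₁ = 1.033697 rad, θ = 3.227288 rad.
Applying the spherical law of cosines for sides, sin φ₂ = sin φ₁ cos δ + cos φ₁ sin δ cos θ = 0.061818, so φ₂ = 3.5442°.
For the longitude increment, Δλ = atan2( sin θ sin δ cos φ₁, cos δ − sin φ₁ sin φ₂ ) = atan2(-0.036207, 0.509382) = -4.0658°.
Hence λ₂ = -170.0882° + -4.0658° = -174.1540°.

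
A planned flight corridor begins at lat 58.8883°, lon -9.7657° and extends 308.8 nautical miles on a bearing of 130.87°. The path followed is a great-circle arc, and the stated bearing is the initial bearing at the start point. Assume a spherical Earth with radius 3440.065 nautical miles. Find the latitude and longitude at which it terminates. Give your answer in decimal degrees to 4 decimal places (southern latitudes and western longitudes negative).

latitude 55.3263°, longitude -2.9222°

Central angle δ = d/R = 0.089766 rad.
With φ₁ = 58.8883° = 1.027795 rad and θ = 130.87° = 2.284112 rad:
sin φ₂ = sin φ₁ cos δ + cos φ₁ sin δ cos θ = (0.856162)(0.995974) + (0.516708)(0.089645)(-0.654345) = 0.822405
φ₂ = asin(0.822405) = 0.965626 rad = 55.3263°.
Δλ = atan2( sin θ sin δ cos φ₁ , cos δ − sin φ₁ sin φ₂ ) = atan2(0.035027, 0.291862) = 0.119442 rad = 6.8435°.
λ₂ = λ₁ + Δλ = -2.9222°.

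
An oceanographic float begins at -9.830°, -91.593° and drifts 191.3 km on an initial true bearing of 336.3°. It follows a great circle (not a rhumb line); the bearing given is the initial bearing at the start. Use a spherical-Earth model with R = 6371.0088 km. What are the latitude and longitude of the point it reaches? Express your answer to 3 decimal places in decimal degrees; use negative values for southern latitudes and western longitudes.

Angular distance δ = d/R = 191.3 / 6371.0088 = 0.030027 rad.
With φ₁ = -9.830° = -0.171566 rad and θ = 336.3° = 5.869542 rad:
Destination latitude: φ₂ = arcsin( sin φ₁ cos δ + cos φ₁ sin δ cos θ ) = arcsin(-0.143562) = -8.254°.
Δλ = atan2( sin θ sin δ cos φ₁ , cos δ − sin φ₁ sin φ₂ ) = atan2(-0.011890, 0.975040) = -0.012194 rad = -0.699°.
λ₂ = λ₁ + Δλ = -92.292°.

latitude -8.254°, longitude -92.292°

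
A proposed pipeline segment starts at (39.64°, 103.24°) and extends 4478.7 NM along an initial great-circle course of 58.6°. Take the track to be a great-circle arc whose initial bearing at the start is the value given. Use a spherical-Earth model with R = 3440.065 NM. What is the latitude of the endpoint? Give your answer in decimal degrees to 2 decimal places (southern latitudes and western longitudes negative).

δ = 4478.7/3440.065 = 1.301923 rad (74.5947°).
With φ₁ = 39.64° = 0.691849 rad and θ = 58.6° = 1.022763 rad:
sin φ₂ = sin φ₁ cos δ + cos φ₁ sin δ cos θ = (0.637962)(0.265645) + (0.770068)(0.964071)(0.521010) = 0.556269
φ₂ = asin(0.556269) = 0.589889 rad = 33.80°.
Then Δλ = atan2(0.633676, -0.089233) = 1.710695 rad, from sin θ sin δ cos φ₁ over cos δ − sin φ₁ sin φ₂.
λ₂ = 103.24° + 98.02° = 201.26°, normalized to (−180°, 180°] → -158.74°.

latitude 33.80°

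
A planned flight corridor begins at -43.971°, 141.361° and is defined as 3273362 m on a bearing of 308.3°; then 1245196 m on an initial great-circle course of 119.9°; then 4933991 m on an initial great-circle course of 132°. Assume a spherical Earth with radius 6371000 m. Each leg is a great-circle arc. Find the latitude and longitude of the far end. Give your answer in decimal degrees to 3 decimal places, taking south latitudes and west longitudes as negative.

Apply the spherical direct solution leg by leg, carrying full precision between legs.
Leg 1: from (-43.971°, 141.361°), δ = 3273362/6371000 = 0.513791 rad, θ = 308.3° → φ = -22.670°, λ = 116.653°.
Leg 2: from (-22.670°, 116.653°), δ = 1245196/6371000 = 0.195447 rad, θ = 119.9° → φ = -27.867°, λ = 127.631°.
Leg 3: from (-27.867°, 127.631°), δ = 4933991/6371000 = 0.774445 rad, θ = 132° → φ = -48.399°, λ = 179.144°.

latitude -48.399°, longitude 179.144°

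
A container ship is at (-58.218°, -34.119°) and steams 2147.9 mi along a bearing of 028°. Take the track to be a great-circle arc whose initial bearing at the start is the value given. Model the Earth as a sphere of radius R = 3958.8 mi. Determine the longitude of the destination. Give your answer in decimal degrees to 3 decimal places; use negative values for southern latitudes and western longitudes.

The arc subtends δ = 2147.9/3958.8 = 0.542563 rad at the centre.
Converting: φ₁ = -1.016096 rad, θ = 0.488692 rad.
Destination latitude: φ₂ = arcsin( sin φ₁ cos δ + cos φ₁ sin δ cos θ ) = arcsin(-0.487865) = -29.200°.
For the longitude increment, Δλ = atan2( sin θ sin δ cos φ₁, cos δ − sin φ₁ sin φ₂ ) = atan2(0.127671, 0.441674) = 16.123°.
λ₂ = -34.119° + 16.123° = -17.996°.

longitude -17.996°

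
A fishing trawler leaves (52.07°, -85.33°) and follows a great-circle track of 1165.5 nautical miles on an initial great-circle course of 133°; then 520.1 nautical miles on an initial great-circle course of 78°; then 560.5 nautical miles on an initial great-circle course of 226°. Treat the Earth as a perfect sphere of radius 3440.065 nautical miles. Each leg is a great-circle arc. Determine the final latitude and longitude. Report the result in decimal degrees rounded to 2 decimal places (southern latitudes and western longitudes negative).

latitude 31.75°, longitude -64.60°

Apply the spherical direct solution leg by leg, carrying full precision between legs.
Leg 1: from (52.07°, -85.33°), δ = 1165.5/3440.065 = 0.338802 rad, θ = 133° → φ = 37.20°, λ = -67.56°.
Leg 2: from (37.20°, -67.56°), δ = 520.1/3440.065 = 0.151189 rad, θ = 78° → φ = 38.51°, λ = -56.71°.
Leg 3: from (38.51°, -56.71°), δ = 560.5/3440.065 = 0.162933 rad, θ = 226° → φ = 31.75°, λ = -64.60°.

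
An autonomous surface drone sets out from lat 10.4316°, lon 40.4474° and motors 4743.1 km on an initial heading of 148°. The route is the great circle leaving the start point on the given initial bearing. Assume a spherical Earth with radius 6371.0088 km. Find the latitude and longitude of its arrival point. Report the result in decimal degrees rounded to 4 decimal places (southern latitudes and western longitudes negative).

The arc subtends δ = 4743.1/6371.0088 = 0.744482 rad at the centre.
With φ₁ = 10.4316° = 0.182066 rad and θ = 148° = 2.583087 rad:
sin φ₂ = sin φ₁ cos δ + cos φ₁ sin δ cos θ = (0.181062)(0.735439) + (0.983472)(0.677591)(-0.848048) = -0.431972
φ₂ = asin(-0.431972) = -0.446678 rad = -25.5928°.
Then Δλ = atan2(0.353134, 0.813653) = 0.409478 rad, from sin θ sin δ cos φ₁ over cos δ − sin φ₁ sin φ₂.
Hence λ₂ = 40.4474° + 23.4613° = 63.9087°.

latitude -25.5928°, longitude 63.9087°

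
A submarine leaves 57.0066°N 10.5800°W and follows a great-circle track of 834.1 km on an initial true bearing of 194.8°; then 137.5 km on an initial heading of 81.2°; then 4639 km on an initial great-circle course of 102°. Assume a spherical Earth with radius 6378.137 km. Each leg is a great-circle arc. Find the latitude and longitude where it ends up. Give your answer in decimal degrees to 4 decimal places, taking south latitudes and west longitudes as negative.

latitude 28.8341°, longitude 36.2969°

Apply the spherical direct solution leg by leg, carrying full precision between legs.
Leg 1: from (57.0066°, -10.5800°), δ = 834.1/6378.137 = 0.130775 rad, θ = 194.8° → φ = 49.7221°, λ = -13.5335°.
Leg 2: from (49.7221°, -13.5335°), δ = 137.5/6378.137 = 0.021558 rad, θ = 81.2° → φ = 49.8956°, λ = -11.6384°.
Leg 3: from (49.8956°, -11.6384°), δ = 4639/6378.137 = 0.727328 rad, θ = 102° → φ = 28.8341°, λ = 36.2969°.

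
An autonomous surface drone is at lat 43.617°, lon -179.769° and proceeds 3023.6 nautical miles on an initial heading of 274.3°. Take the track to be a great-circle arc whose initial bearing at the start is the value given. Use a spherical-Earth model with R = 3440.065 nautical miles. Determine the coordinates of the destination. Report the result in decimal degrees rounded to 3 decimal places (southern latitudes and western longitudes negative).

Central angle δ = d/R = 0.878937 rad.
Converting: φ₁ = 0.761260 rad, θ = 4.787438 rad.
Applying the spherical law of cosines for sides, sin φ₂ = sin φ₁ cos δ + cos φ₁ sin δ cos θ = 0.481894, so φ₂ = 28.809°.
Δλ = atan2( sin θ sin δ cos φ₁ , cos δ − sin φ₁ sin φ₂ ) = atan2(-0.555930, 0.305543) = -1.068255 rad = -61.206°.
λ₂ = -179.769° + -61.206° = -240.975°, normalized to (−180°, 180°] → 119.025°.

latitude 28.809°, longitude 119.025°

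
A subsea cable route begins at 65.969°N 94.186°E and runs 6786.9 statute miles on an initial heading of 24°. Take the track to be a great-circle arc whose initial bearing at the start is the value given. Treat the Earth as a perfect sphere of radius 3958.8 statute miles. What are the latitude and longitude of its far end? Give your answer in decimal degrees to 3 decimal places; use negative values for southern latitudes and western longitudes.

Angular distance δ = d/R = 6786.9 / 3958.8 = 1.714383 rad.
Converting: φ₁ = 1.151376 rad, θ = 0.418879 rad.
Applying the spherical law of cosines for sides, sin φ₂ = sin φ₁ cos δ + cos φ₁ sin δ cos θ = 0.237504, so φ₂ = 13.739°.
Δλ = atan2( sin θ sin δ cos φ₁ , cos δ − sin φ₁ sin φ₂ ) = atan2(0.163931, -0.360012) = 2.714300 rad = 155.518°.
λ₂ = 94.186° + 155.518° = 249.704°, normalized to (−180°, 180°] → -110.296°.

latitude 13.739°, longitude -110.296°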